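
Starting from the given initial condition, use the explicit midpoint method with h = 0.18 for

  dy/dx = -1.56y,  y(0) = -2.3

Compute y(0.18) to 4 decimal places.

-1.7448

Midpoint: k1 = f(x_n, y_n); k2 = f(x_n + h/2, y_n + (h/2)·k1); y_{n+1} = y_n + h·k2.
x=0.000000, y=-2.300000:
  k1 = f(0.000000, -2.300000) = 3.588000
  k2 = f(0.090000, -1.977080) = 3.084245
  y ← -2.300000 + 0.18·3.084245 = -1.744836
y(0.18) ≈ -1.7448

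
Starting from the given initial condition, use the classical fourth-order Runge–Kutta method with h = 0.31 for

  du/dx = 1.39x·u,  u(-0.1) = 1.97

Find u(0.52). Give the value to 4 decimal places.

2.3608

RK4: k1 = f(x_n, u_n); k2 = f(x_n + h/2, u_n + (h/2)·k1); k3 = f(x_n + h/2, u_n + (h/2)·k2); k4 = f(x_n + h, u_n + h·k3); u_{n+1} = u_n + (h/6)·(k1 + 2k2 + 2k3 + k4).
x=-0.100000, u=1.970000:
  k1 = f(-0.100000, 1.970000) = -0.273830
  k2 = f(0.055000, 1.927556) = 0.147362
  k3 = f(0.055000, 1.992841) = 0.152353
  k4 = f(0.210000, 2.017229) = 0.588829
  u ← 1.970000 + (0.31/6)·(k1 + 2k2 + 2k3 + k4) = 2.017245
x=0.210000, u=2.017245:
  k1 = f(0.210000, 2.017245) = 0.588834
  k2 = f(0.365000, 2.108515) = 1.069755
  k3 = f(0.365000, 2.183057) = 1.107574
  k4 = f(0.520000, 2.360593) = 1.706237
  u ← 2.017245 + (0.31/6)·(k1 + 2k2 + 2k3 + k4) = 2.360815
u(0.52) ≈ 2.3608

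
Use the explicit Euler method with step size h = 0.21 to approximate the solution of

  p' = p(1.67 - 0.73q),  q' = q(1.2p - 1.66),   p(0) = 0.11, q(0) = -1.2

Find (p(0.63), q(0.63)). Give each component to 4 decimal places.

Euler on (p,q): p_{n+1} = p_n + h·p', q_{n+1} = q_n + h·q'.
0.000000: (0.110000, -1.200000); f=(0.280060, 1.833600) → (0.168813, -0.814944)
0.210000: (0.168813, -0.814944); f=(0.382345, 1.187720) → (0.249105, -0.565523)
0.420000: (0.249105, -0.565523); f=(0.518844, 0.769718) → (0.358062, -0.403882)
(p(0.63), q(0.63)) ≈ (0.3581, -0.4039)

0.3581, -0.4039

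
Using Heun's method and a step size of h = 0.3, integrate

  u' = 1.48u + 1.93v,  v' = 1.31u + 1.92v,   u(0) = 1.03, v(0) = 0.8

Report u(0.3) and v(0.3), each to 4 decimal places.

2.4055, 2.0958

Heun on (u,v): k1 = f(x_n, state_n); k2 = f(x_n + h, state_n + h·k1); state_{n+1} = state_n + (h/2)·(k1 + k2).
0.000000: (1.030000, 0.800000)
  k1 = (3.068400, 2.885300)
  predictor → (1.950520, 1.665590)
  k2 = (6.101358, 5.753114)
  → (2.405464, 2.095762)
(u(0.3), v(0.3)) ≈ (2.4055, 2.0958)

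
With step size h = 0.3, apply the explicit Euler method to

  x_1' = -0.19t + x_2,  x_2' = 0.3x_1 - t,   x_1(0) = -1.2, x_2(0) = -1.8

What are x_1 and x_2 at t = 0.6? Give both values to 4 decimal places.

Euler on (x_1,x_2): x_1_{n+1} = x_1_n + h·x_1', x_2_{n+1} = x_2_n + h·x_2'.
0.000000: (-1.200000, -1.800000); f=(-1.800000, -0.360000) → (-1.740000, -1.908000)
0.300000: (-1.740000, -1.908000); f=(-1.965000, -0.822000) → (-2.329500, -2.154600)
(x_1(0.6), x_2(0.6)) ≈ (-2.3295, -2.1546)

-2.3295, -2.1546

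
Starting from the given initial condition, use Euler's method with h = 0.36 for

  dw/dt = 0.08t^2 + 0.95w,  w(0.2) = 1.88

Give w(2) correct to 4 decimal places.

Euler: w_{n+1} = w_n + h·f(t_n, w_n).
t=0.200000, w=1.880000: f=1.789200 → w ← 1.880000 + 0.36·1.789200 = 2.524112
t=0.560000, w=2.524112: f=2.422994 → w ← 2.524112 + 0.36·2.422994 = 3.396390
t=0.920000, w=3.396390: f=3.294282 → w ← 3.396390 + 0.36·3.294282 = 4.582332
t=1.280000, w=4.582332: f=4.484287 → w ← 4.582332 + 0.36·4.484287 = 6.196675
t=1.640000, w=6.196675: f=6.102009 → w ← 6.196675 + 0.36·6.102009 = 8.393398
w(2) ≈ 8.3934

8.3934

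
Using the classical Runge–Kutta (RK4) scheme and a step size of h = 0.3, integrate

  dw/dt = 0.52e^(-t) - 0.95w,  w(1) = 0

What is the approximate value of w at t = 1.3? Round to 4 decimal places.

0.0428

RK4: k1 = f(t_n, w_n); k2 = f(t_n + h/2, w_n + (h/2)·k1); k3 = f(t_n + h/2, w_n + (h/2)·k2); k4 = f(t_n + h, w_n + h·k3); w_{n+1} = w_n + (h/6)·(k1 + 2k2 + 2k3 + k4).
t=1.000000, w=0.000000:
  k1 = f(1.000000, 0.000000) = 0.191297
  k2 = f(1.150000, 0.028695) = 0.137391
  k3 = f(1.150000, 0.020609) = 0.145073
  k4 = f(1.300000, 0.043522) = 0.100371
  w ← 0.000000 + (0.3/6)·(k1 + 2k2 + 2k3 + k4) = 0.042830
w(1.3) ≈ 0.0428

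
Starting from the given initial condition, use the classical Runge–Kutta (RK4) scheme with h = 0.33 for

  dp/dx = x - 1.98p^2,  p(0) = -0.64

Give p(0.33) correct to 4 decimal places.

-1.0146

RK4: k1 = f(x_n, p_n); k2 = f(x_n + h/2, p_n + (h/2)·k1); k3 = f(x_n + h/2, p_n + (h/2)·k2); k4 = f(x_n + h, p_n + h·k3); p_{n+1} = p_n + (h/6)·(k1 + 2k2 + 2k3 + k4).
x=0.000000, p=-0.640000:
  k1 = f(0.000000, -0.640000) = -0.811008
  k2 = f(0.165000, -0.773816) = -1.020608
  k3 = f(0.165000, -0.808400) = -1.128952
  k4 = f(0.330000, -1.012554) = -1.700026
  p ← -0.640000 + (0.33/6)·(k1 + 2k2 + 2k3 + k4) = -1.014558
p(0.33) ≈ -1.0146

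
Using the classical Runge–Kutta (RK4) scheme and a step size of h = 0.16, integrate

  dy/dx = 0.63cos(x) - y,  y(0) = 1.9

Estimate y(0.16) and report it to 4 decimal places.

1.7118

RK4: k1 = f(x_n, y_n); k2 = f(x_n + h/2, y_n + (h/2)·k1); k3 = f(x_n + h/2, y_n + (h/2)·k2); k4 = f(x_n + h, y_n + h·k3); y_{n+1} = y_n + (h/6)·(k1 + 2k2 + 2k3 + k4).
x=0.000000, y=1.900000:
  k1 = f(0.000000, 1.900000) = -1.270000
  k2 = f(0.080000, 1.798400) = -1.170415
  k3 = f(0.080000, 1.806367) = -1.178382
  k4 = f(0.160000, 1.711459) = -1.089506
  y ← 1.900000 + (0.16/6)·(k1 + 2k2 + 2k3 + k4) = 1.711811
y(0.16) ≈ 1.7118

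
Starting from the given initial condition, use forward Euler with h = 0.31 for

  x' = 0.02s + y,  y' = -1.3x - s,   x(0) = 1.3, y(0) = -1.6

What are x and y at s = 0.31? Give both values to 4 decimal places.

Euler on (x,y): x_{n+1} = x_n + h·x', y_{n+1} = y_n + h·y'.
0.000000: (1.300000, -1.600000); f=(-1.600000, -1.690000) → (0.804000, -2.123900)
(x(0.31), y(0.31)) ≈ (0.8040, -2.1239)

0.8040, -2.1239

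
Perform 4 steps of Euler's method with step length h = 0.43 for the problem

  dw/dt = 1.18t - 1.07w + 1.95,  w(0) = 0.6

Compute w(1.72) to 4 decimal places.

2.6723

Euler: w_{n+1} = w_n + h·f(t_n, w_n).
t=0.000000, w=0.600000: f=1.308000 → w ← 0.600000 + 0.43·1.308000 = 1.162440
t=0.430000, w=1.162440: f=1.213589 → w ← 1.162440 + 0.43·1.213589 = 1.684283
t=0.860000, w=1.684283: f=1.162617 → w ← 1.684283 + 0.43·1.162617 = 2.184209
t=1.290000, w=2.184209: f=1.135097 → w ← 2.184209 + 0.43·1.135097 = 2.672300
w(1.72) ≈ 2.6723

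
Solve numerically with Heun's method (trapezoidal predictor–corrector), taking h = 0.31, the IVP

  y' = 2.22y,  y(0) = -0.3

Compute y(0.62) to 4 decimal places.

Heun: k1 = f(s_n, y_n); k2 = f(s_n + h, y_n + h·k1); y_{n+1} = y_n + (h/2)·(k1 + k2).
s=0.000000, y=-0.300000:
  k1 = f(0.000000, -0.300000) = -0.666000
  k2 = f(0.310000, -0.506460) = -1.124341
  y ← -0.300000 + (0.31/2)·(-0.666000 + (-1.124341)) = -0.577503
s=0.310000, y=-0.577503:
  k1 = f(0.310000, -0.577503) = -1.282056
  k2 = f(0.620000, -0.974940) = -2.164368
  y ← -0.577503 + (0.31/2)·(-1.282056 + (-2.164368)) = -1.111699
y(0.62) ≈ -1.1117

-1.1117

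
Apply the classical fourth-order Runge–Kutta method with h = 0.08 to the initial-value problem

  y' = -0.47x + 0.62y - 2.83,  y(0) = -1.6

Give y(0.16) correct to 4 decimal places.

-2.2491

RK4: k1 = f(x_n, y_n); k2 = f(x_n + h/2, y_n + (h/2)·k1); k3 = f(x_n + h/2, y_n + (h/2)·k2); k4 = f(x_n + h, y_n + h·k3); y_{n+1} = y_n + (h/6)·(k1 + 2k2 + 2k3 + k4).
x=0.000000, y=-1.600000:
  k1 = f(0.000000, -1.600000) = -3.822000
  k2 = f(0.040000, -1.752880) = -3.935586
  k3 = f(0.040000, -1.757423) = -3.938403
  k4 = f(0.080000, -1.915072) = -4.054945
  y ← -1.600000 + (0.08/6)·(k1 + 2k2 + 2k3 + k4) = -1.914999
x=0.080000, y=-1.914999:
  k1 = f(0.080000, -1.914999) = -4.054899
  k2 = f(0.120000, -2.077195) = -4.174261
  k3 = f(0.120000, -2.081969) = -4.177221
  k4 = f(0.160000, -2.249177) = -4.299690
  y ← -1.914999 + (0.08/6)·(k1 + 2k2 + 2k3 + k4) = -2.249100
y(0.16) ≈ -2.2491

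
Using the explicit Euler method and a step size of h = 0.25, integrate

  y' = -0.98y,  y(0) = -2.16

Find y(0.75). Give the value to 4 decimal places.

-0.9296

Euler: y_{n+1} = y_n + h·f(x_n, y_n).
x=0.000000, y=-2.160000: f=2.116800 → y ← -2.160000 + 0.25·2.116800 = -1.630800
x=0.250000, y=-1.630800: f=1.598184 → y ← -1.630800 + 0.25·1.598184 = -1.231254
x=0.500000, y=-1.231254: f=1.206629 → y ← -1.231254 + 0.25·1.206629 = -0.929597
y(0.75) ≈ -0.9296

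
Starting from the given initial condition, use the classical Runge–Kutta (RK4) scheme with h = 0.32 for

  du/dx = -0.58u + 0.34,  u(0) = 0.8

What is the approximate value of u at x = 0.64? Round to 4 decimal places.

0.7337

RK4: k1 = f(x_n, u_n); k2 = f(x_n + h/2, u_n + (h/2)·k1); k3 = f(x_n + h/2, u_n + (h/2)·k2); k4 = f(x_n + h, u_n + h·k3); u_{n+1} = u_n + (h/6)·(k1 + 2k2 + 2k3 + k4).
x=0.000000, u=0.800000:
  k1 = f(0.000000, 0.800000) = -0.124000
  k2 = f(0.160000, 0.780160) = -0.112493
  k3 = f(0.160000, 0.782001) = -0.113561
  k4 = f(0.320000, 0.763661) = -0.102923
  u ← 0.800000 + (0.32/6)·(k1 + 2k2 + 2k3 + k4) = 0.763785
x=0.320000, u=0.763785:
  k1 = f(0.320000, 0.763785) = -0.102995
  k2 = f(0.480000, 0.747306) = -0.093437
  k3 = f(0.480000, 0.748835) = -0.094324
  k4 = f(0.640000, 0.733601) = -0.085489
  u ← 0.763785 + (0.32/6)·(k1 + 2k2 + 2k3 + k4) = 0.733705
u(0.64) ≈ 0.7337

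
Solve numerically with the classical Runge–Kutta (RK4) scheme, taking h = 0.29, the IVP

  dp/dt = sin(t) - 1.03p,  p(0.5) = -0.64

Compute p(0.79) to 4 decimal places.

RK4: k1 = f(t_n, p_n); k2 = f(t_n + h/2, p_n + (h/2)·k1); k3 = f(t_n + h/2, p_n + (h/2)·k2); k4 = f(t_n + h, p_n + h·k3); p_{n+1} = p_n + (h/6)·(k1 + 2k2 + 2k3 + k4).
t=0.500000, p=-0.640000:
  k1 = f(0.500000, -0.640000) = 1.138626
  k2 = f(0.645000, -0.474899) = 1.090345
  k3 = f(0.645000, -0.481900) = 1.097555
  k4 = f(0.790000, -0.321709) = 1.041713
  p ← -0.640000 + (0.29/6)·(k1 + 2k2 + 2k3 + k4) = -0.323120
p(0.79) ≈ -0.3231

-0.3231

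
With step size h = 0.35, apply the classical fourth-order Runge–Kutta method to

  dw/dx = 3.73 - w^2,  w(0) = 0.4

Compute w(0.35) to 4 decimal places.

1.3644

RK4: k1 = f(x_n, w_n); k2 = f(x_n + h/2, w_n + (h/2)·k1); k3 = f(x_n + h/2, w_n + (h/2)·k2); k4 = f(x_n + h, w_n + h·k3); w_{n+1} = w_n + (h/6)·(k1 + 2k2 + 2k3 + k4).
x=0.000000, w=0.400000:
  k1 = f(0.000000, 0.400000) = 3.570000
  k2 = f(0.175000, 1.024750) = 2.679887
  k3 = f(0.175000, 0.868980) = 2.974873
  k4 = f(0.350000, 1.441206) = 1.652926
  w ← 0.400000 + (0.35/6)·(k1 + 2k2 + 2k3 + k4) = 1.364393
w(0.35) ≈ 1.3644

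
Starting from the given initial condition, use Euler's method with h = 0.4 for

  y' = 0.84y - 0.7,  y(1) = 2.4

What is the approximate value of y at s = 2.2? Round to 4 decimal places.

Euler: y_{n+1} = y_n + h·f(s_n, y_n).
s=1.000000, y=2.400000: f=1.316000 → y ← 2.400000 + 0.4·1.316000 = 2.926400
s=1.400000, y=2.926400: f=1.758176 → y ← 2.926400 + 0.4·1.758176 = 3.629670
s=1.800000, y=3.629670: f=2.348923 → y ← 3.629670 + 0.4·2.348923 = 4.569240
y(2.2) ≈ 4.5692

4.5692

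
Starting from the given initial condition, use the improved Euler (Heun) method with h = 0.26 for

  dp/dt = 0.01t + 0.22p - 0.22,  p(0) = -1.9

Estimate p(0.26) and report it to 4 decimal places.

-2.0703

Heun: k1 = f(t_n, p_n); k2 = f(t_n + h, p_n + h·k1); p_{n+1} = p_n + (h/2)·(k1 + k2).
t=0.000000, p=-1.900000:
  k1 = f(0.000000, -1.900000) = -0.638000
  k2 = f(0.260000, -2.065880) = -0.671894
  p ← -1.900000 + (0.26/2)·(-0.638000 + (-0.671894)) = -2.070286
p(0.26) ≈ -2.0703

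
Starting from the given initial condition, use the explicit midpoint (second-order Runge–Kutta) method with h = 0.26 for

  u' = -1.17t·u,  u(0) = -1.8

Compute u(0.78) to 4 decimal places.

-1.2529

Midpoint: k1 = f(t_n, u_n); k2 = f(t_n + h/2, u_n + (h/2)·k1); u_{n+1} = u_n + h·k2.
t=0.000000, u=-1.800000:
  k1 = f(0.000000, -1.800000) = 0.000000
  k2 = f(0.130000, -1.800000) = 0.273780
  u ← -1.800000 + 0.26·0.273780 = -1.728817
t=0.260000, u=-1.728817:
  k1 = f(0.260000, -1.728817) = 0.525906
  k2 = f(0.390000, -1.660449) = 0.757663
  u ← -1.728817 + 0.26·0.757663 = -1.531825
t=0.520000, u=-1.531825:
  k1 = f(0.520000, -1.531825) = 0.931962
  k2 = f(0.650000, -1.410670) = 1.072814
  u ← -1.531825 + 0.26·1.072814 = -1.252893
u(0.78) ≈ -1.2529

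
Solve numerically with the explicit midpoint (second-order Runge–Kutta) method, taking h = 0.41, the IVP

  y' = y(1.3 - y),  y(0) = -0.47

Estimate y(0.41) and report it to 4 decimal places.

-0.9796

Midpoint: k1 = f(s_n, y_n); k2 = f(s_n + h/2, y_n + (h/2)·k1); y_{n+1} = y_n + h·k2.
s=0.000000, y=-0.470000:
  k1 = f(0.000000, -0.470000) = -0.831900
  k2 = f(0.205000, -0.640539) = -1.242992
  y ← -0.470000 + 0.41·(-1.242992) = -0.979627
y(0.41) ≈ -0.9796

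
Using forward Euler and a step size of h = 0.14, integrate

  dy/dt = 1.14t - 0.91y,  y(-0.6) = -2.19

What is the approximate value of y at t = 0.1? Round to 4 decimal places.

Euler: y_{n+1} = y_n + h·f(t_n, y_n).
t=-0.600000, y=-2.190000: f=1.308900 → y ← -2.190000 + 0.14·1.308900 = -2.006754
t=-0.460000, y=-2.006754: f=1.301746 → y ← -2.006754 + 0.14·1.301746 = -1.824510
t=-0.320000, y=-1.824510: f=1.295504 → y ← -1.824510 + 0.14·1.295504 = -1.643139
t=-0.180000, y=-1.643139: f=1.290057 → y ← -1.643139 + 0.14·1.290057 = -1.462531
t=-0.040000, y=-1.462531: f=1.285303 → y ← -1.462531 + 0.14·1.285303 = -1.282589
y(0.1) ≈ -1.2826

-1.2826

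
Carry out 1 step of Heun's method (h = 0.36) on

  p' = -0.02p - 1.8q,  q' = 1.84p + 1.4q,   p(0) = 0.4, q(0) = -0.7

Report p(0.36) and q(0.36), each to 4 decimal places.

Heun on (p,q): k1 = f(x_n, state_n); k2 = f(x_n + h, state_n + h·k1); state_{n+1} = state_n + (h/2)·(k1 + k2).
0.000000: (0.400000, -0.700000)
  k1 = (1.252000, -0.244000)
  predictor → (0.850720, -0.787840)
  k2 = (1.401098, 0.462349)
  → (0.877558, -0.660697)
(p(0.36), q(0.36)) ≈ (0.8776, -0.6607)

0.8776, -0.6607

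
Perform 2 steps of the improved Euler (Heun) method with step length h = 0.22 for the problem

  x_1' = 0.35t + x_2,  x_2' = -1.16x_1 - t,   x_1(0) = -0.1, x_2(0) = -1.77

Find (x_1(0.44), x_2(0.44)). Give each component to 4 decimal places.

Heun on (x_1,x_2): k1 = f(t_n, state_n); k2 = f(t_n + h, state_n + h·k1); state_{n+1} = state_n + (h/2)·(k1 + k2).
0.000000: (-0.100000, -1.770000)
  k1 = (-1.770000, 0.116000)
  predictor → (-0.489400, -1.744480)
  k2 = (-1.667480, 0.347704)
  → (-0.478123, -1.718993)
0.220000: (-0.478123, -1.718993)
  k1 = (-1.641993, 0.334622)
  predictor → (-0.839361, -1.645376)
  k2 = (-1.491376, 0.533659)
  → (-0.822793, -1.623482)
(x_1(0.44), x_2(0.44)) ≈ (-0.8228, -1.6235)

-0.8228, -1.6235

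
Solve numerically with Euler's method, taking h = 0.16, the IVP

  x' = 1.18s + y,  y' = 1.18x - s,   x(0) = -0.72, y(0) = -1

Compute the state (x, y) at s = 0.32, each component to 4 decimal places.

-1.0315, -1.3277

Euler on (x,y): x_{n+1} = x_n + h·x', y_{n+1} = y_n + h·y'.
0.000000: (-0.720000, -1.000000); f=(-1.000000, -0.849600) → (-0.880000, -1.135936)
0.160000: (-0.880000, -1.135936); f=(-0.947136, -1.198400) → (-1.031542, -1.327680)
(x(0.32), y(0.32)) ≈ (-1.0315, -1.3277)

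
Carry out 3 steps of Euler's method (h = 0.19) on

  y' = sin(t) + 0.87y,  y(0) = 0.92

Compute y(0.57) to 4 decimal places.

1.5681

Euler: y_{n+1} = y_n + h·f(t_n, y_n).
t=0.000000, y=0.920000: f=0.800400 → y ← 0.920000 + 0.19·0.800400 = 1.072076
t=0.190000, y=1.072076: f=1.121565 → y ← 1.072076 + 0.19·1.121565 = 1.285173
t=0.380000, y=1.285173: f=1.489021 → y ← 1.285173 + 0.19·1.489021 = 1.568087
y(0.57) ≈ 1.5681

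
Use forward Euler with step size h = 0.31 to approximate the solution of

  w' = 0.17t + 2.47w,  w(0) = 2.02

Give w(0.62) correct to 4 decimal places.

6.3141

Euler: w_{n+1} = w_n + h·f(t_n, w_n).
t=0.000000, w=2.020000: f=4.989400 → w ← 2.020000 + 0.31·4.989400 = 3.566714
t=0.310000, w=3.566714: f=8.862484 → w ← 3.566714 + 0.31·8.862484 = 6.314084
w(0.62) ≈ 6.3141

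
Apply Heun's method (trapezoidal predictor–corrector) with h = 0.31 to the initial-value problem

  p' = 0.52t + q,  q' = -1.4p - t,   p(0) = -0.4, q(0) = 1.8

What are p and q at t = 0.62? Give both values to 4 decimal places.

0.8152, 1.4370

Heun on (p,q): k1 = f(t_n, state_n); k2 = f(t_n + h, state_n + h·k1); state_{n+1} = state_n + (h/2)·(k1 + k2).
0.000000: (-0.400000, 1.800000)
  k1 = (1.800000, 0.560000)
  predictor → (0.158000, 1.973600)
  k2 = (2.134800, -0.531200)
  → (0.209894, 1.804464)
0.310000: (0.209894, 1.804464)
  k1 = (1.965664, -0.603852)
  predictor → (0.819250, 1.617270)
  k2 = (1.939670, -1.766950)
  → (0.815221, 1.436990)
(p(0.62), q(0.62)) ≈ (0.8152, 1.4370)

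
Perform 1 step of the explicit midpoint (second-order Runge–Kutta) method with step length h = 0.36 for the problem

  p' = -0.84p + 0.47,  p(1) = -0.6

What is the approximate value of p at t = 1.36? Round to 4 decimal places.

Midpoint: k1 = f(t_n, p_n); k2 = f(t_n + h/2, p_n + (h/2)·k1); p_{n+1} = p_n + h·k2.
t=1.000000, p=-0.600000:
  k1 = f(1.000000, -0.600000) = 0.974000
  k2 = f(1.180000, -0.424680) = 0.826731
  p ← -0.600000 + 0.36·0.826731 = -0.302377
p(1.36) ≈ -0.3024

-0.3024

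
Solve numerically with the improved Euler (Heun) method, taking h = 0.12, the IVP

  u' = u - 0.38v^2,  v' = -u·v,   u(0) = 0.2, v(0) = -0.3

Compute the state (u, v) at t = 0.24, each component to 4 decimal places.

0.2453, -0.2845

Heun on (u,v): k1 = f(t_n, state_n); k2 = f(t_n + h, state_n + h·k1); state_{n+1} = state_n + (h/2)·(k1 + k2).
0.000000: (0.200000, -0.300000)
  k1 = (0.165800, 0.060000)
  predictor → (0.219896, -0.292800)
  k2 = (0.187318, 0.064386)
  → (0.221187, -0.292537)
0.120000: (0.221187, -0.292537)
  k1 = (0.188668, 0.064705)
  predictor → (0.243827, -0.284772)
  k2 = (0.213011, 0.069435)
  → (0.245288, -0.284488)
(u(0.24), v(0.24)) ≈ (0.2453, -0.2845)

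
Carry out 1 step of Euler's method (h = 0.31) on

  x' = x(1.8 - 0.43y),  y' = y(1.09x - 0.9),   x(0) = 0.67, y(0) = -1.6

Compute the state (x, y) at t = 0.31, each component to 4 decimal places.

1.1868, -1.5158

Euler on (x,y): x_{n+1} = x_n + h·x', y_{n+1} = y_n + h·y'.
0.000000: (0.670000, -1.600000); f=(1.666960, 0.271520) → (1.186758, -1.515829)
(x(0.31), y(0.31)) ≈ (1.1868, -1.5158)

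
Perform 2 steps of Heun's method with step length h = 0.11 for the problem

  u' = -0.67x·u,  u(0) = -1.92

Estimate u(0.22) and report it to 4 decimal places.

Heun: k1 = f(x_n, u_n); k2 = f(x_n + h, u_n + h·k1); u_{n+1} = u_n + (h/2)·(k1 + k2).
x=0.000000, u=-1.920000:
  k1 = f(0.000000, -1.920000) = 0.000000
  k2 = f(0.110000, -1.920000) = 0.141504
  u ← -1.920000 + (0.11/2)·(0.000000 + 0.141504) = -1.912217
x=0.110000, u=-1.912217:
  k1 = f(0.110000, -1.912217) = 0.140930
  k2 = f(0.220000, -1.896715) = 0.279576
  u ← -1.912217 + (0.11/2)·(0.140930 + 0.279576) = -1.889089
u(0.22) ≈ -1.8891

-1.8891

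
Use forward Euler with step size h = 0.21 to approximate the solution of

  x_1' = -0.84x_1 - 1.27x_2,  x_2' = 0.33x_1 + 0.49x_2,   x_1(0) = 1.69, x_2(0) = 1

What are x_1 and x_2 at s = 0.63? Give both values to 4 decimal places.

0.1156, 1.6117

Euler on (x_1,x_2): x_1_{n+1} = x_1_n + h·x_1', x_2_{n+1} = x_2_n + h·x_2'.
0.000000: (1.690000, 1.000000); f=(-2.689600, 1.047700) → (1.125184, 1.220017)
0.210000: (1.125184, 1.220017); f=(-2.494576, 0.969119) → (0.601323, 1.423532)
0.420000: (0.601323, 1.423532); f=(-2.312997, 0.895967) → (0.115594, 1.611685)
(x_1(0.63), x_2(0.63)) ≈ (0.1156, 1.6117)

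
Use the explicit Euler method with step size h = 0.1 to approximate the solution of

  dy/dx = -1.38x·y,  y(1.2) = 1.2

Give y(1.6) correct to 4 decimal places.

0.5257

Euler: y_{n+1} = y_n + h·f(x_n, y_n).
x=1.200000, y=1.200000: f=-1.987200 → y ← 1.200000 + 0.1·(-1.987200) = 1.001280
x=1.300000, y=1.001280: f=-1.796296 → y ← 1.001280 + 0.1·(-1.796296) = 0.821650
x=1.400000, y=0.821650: f=-1.587429 → y ← 0.821650 + 0.1·(-1.587429) = 0.662908
x=1.500000, y=0.662908: f=-1.372219 → y ← 0.662908 + 0.1·(-1.372219) = 0.525686
y(1.6) ≈ 0.5257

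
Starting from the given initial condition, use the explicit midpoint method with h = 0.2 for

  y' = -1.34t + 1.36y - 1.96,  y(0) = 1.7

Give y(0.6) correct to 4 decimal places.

Midpoint: k1 = f(t_n, y_n); k2 = f(t_n + h/2, y_n + (h/2)·k1); y_{n+1} = y_n + h·k2.
t=0.000000, y=1.700000:
  k1 = f(0.000000, 1.700000) = 0.352000
  k2 = f(0.100000, 1.735200) = 0.265872
  y ← 1.700000 + 0.2·0.265872 = 1.753174
t=0.200000, y=1.753174:
  k1 = f(0.200000, 1.753174) = 0.156317
  k2 = f(0.300000, 1.768806) = 0.043576
  y ← 1.753174 + 0.2·0.043576 = 1.761890
t=0.400000, y=1.761890:
  k1 = f(0.400000, 1.761890) = -0.099830
  k2 = f(0.500000, 1.751907) = -0.247407
  y ← 1.761890 + 0.2·(-0.247407) = 1.712408
y(0.6) ≈ 1.7124

1.7124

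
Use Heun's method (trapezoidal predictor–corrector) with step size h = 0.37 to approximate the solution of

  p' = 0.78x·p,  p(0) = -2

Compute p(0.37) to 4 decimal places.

Heun: k1 = f(x_n, p_n); k2 = f(x_n + h, p_n + h·k1); p_{n+1} = p_n + (h/2)·(k1 + k2).
x=0.000000, p=-2.000000:
  k1 = f(0.000000, -2.000000) = 0.000000
  k2 = f(0.370000, -2.000000) = -0.577200
  p ← -2.000000 + (0.37/2)·(0.000000 + (-0.577200)) = -2.106782
p(0.37) ≈ -2.1068

-2.1068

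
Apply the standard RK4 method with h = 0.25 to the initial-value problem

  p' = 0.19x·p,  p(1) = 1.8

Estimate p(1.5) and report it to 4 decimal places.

2.0270

RK4: k1 = f(x_n, p_n); k2 = f(x_n + h/2, p_n + (h/2)·k1); k3 = f(x_n + h/2, p_n + (h/2)·k2); k4 = f(x_n + h, p_n + h·k3); p_{n+1} = p_n + (h/6)·(k1 + 2k2 + 2k3 + k4).
x=1.000000, p=1.800000:
  k1 = f(1.000000, 1.800000) = 0.342000
  k2 = f(1.125000, 1.842750) = 0.393888
  k3 = f(1.125000, 1.849236) = 0.395274
  k4 = f(1.250000, 1.898819) = 0.450969
  p ← 1.800000 + (0.25/6)·(k1 + 2k2 + 2k3 + k4) = 1.898804
x=1.250000, p=1.898804:
  k1 = f(1.250000, 1.898804) = 0.450966
  k2 = f(1.375000, 1.955175) = 0.510789
  k3 = f(1.375000, 1.962653) = 0.512743
  k4 = f(1.500000, 2.026990) = 0.577692
  p ← 1.898804 + (0.25/6)·(k1 + 2k2 + 2k3 + k4) = 2.026959
p(1.5) ≈ 2.0270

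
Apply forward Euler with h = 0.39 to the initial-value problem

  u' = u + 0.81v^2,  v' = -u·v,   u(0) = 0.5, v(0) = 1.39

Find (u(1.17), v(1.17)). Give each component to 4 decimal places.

Euler on (u,v): u_{n+1} = u_n + h·u', v_{n+1} = v_n + h·v'.
0.000000: (0.500000, 1.390000); f=(2.065001, -0.695000) → (1.305350, 1.118950)
0.390000: (1.305350, 1.118950); f=(2.319510, -1.460622) → (2.209959, 0.549307)
0.780000: (2.209959, 0.549307); f=(2.454368, -1.213947) → (3.167163, 0.075868)
(u(1.17), v(1.17)) ≈ (3.1672, 0.0759)

3.1672, 0.0759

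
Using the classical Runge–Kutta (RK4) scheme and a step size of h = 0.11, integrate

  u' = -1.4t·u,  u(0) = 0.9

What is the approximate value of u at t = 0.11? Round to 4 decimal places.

0.8924

RK4: k1 = f(t_n, u_n); k2 = f(t_n + h/2, u_n + (h/2)·k1); k3 = f(t_n + h/2, u_n + (h/2)·k2); k4 = f(t_n + h, u_n + h·k3); u_{n+1} = u_n + (h/6)·(k1 + 2k2 + 2k3 + k4).
t=0.000000, u=0.900000:
  k1 = f(0.000000, 0.900000) = 0.000000
  k2 = f(0.055000, 0.900000) = -0.069300
  k3 = f(0.055000, 0.896189) = -0.069007
  k4 = f(0.110000, 0.892409) = -0.137431
  u ← 0.900000 + (0.11/6)·(k1 + 2k2 + 2k3 + k4) = 0.892409
u(0.11) ≈ 0.8924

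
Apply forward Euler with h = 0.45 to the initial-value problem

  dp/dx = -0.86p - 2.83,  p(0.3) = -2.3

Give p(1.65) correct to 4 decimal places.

-3.0625

Euler: p_{n+1} = p_n + h·f(x_n, p_n).
x=0.300000, p=-2.300000: f=-0.852000 → p ← -2.300000 + 0.45·(-0.852000) = -2.683400
x=0.750000, p=-2.683400: f=-0.522276 → p ← -2.683400 + 0.45·(-0.522276) = -2.918424
x=1.200000, p=-2.918424: f=-0.320155 → p ← -2.918424 + 0.45·(-0.320155) = -3.062494
p(1.65) ≈ -3.0625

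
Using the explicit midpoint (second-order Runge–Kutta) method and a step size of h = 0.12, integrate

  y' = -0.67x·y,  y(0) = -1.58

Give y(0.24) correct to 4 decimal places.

Midpoint: k1 = f(x_n, y_n); k2 = f(x_n + h/2, y_n + (h/2)·k1); y_{n+1} = y_n + h·k2.
x=0.000000, y=-1.580000:
  k1 = f(0.000000, -1.580000) = 0.000000
  k2 = f(0.060000, -1.580000) = 0.063516
  y ← -1.580000 + 0.12·0.063516 = -1.572378
x=0.120000, y=-1.572378:
  k1 = f(0.120000, -1.572378) = 0.126419
  k2 = f(0.180000, -1.564793) = 0.188714
  y ← -1.572378 + 0.12·0.188714 = -1.549732
y(0.24) ≈ -1.5497

-1.5497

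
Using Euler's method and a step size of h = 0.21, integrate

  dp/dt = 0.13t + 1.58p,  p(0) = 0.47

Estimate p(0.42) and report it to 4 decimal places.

0.8394

Euler: p_{n+1} = p_n + h·f(t_n, p_n).
t=0.000000, p=0.470000: f=0.742600 → p ← 0.470000 + 0.21·0.742600 = 0.625946
t=0.210000, p=0.625946: f=1.016295 → p ← 0.625946 + 0.21·1.016295 = 0.839368
p(0.42) ≈ 0.8394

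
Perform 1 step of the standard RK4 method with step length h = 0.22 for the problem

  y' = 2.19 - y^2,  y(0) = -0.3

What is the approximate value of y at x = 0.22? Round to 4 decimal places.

0.1767

RK4: k1 = f(x_n, y_n); k2 = f(x_n + h/2, y_n + (h/2)·k1); k3 = f(x_n + h/2, y_n + (h/2)·k2); k4 = f(x_n + h, y_n + h·k3); y_{n+1} = y_n + (h/6)·(k1 + 2k2 + 2k3 + k4).
x=0.000000, y=-0.300000:
  k1 = f(0.000000, -0.300000) = 2.100000
  k2 = f(0.110000, -0.069000) = 2.185239
  k3 = f(0.110000, -0.059624) = 2.186445
  k4 = f(0.220000, 0.181018) = 2.157233
  y ← -0.300000 + (0.22/6)·(k1 + 2k2 + 2k3 + k4) = 0.176689
y(0.22) ≈ 0.1767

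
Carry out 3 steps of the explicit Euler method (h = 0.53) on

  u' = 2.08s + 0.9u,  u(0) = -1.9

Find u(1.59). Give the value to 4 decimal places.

Euler: u_{n+1} = u_n + h·f(s_n, u_n).
s=0.000000, u=-1.900000: f=-1.710000 → u ← -1.900000 + 0.53·(-1.710000) = -2.806300
s=0.530000, u=-2.806300: f=-1.423270 → u ← -2.806300 + 0.53·(-1.423270) = -3.560633
s=1.060000, u=-3.560633: f=-0.999770 → u ← -3.560633 + 0.53·(-0.999770) = -4.090511
u(1.59) ≈ -4.0905

-4.0905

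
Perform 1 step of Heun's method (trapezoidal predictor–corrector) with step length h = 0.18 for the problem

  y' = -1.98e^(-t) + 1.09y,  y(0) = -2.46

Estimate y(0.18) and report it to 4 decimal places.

Heun: k1 = f(t_n, y_n); k2 = f(t_n + h, y_n + h·k1); y_{n+1} = y_n + (h/2)·(k1 + k2).
t=0.000000, y=-2.460000:
  k1 = f(0.000000, -2.460000) = -4.661400
  k2 = f(0.180000, -3.299052) = -5.249802
  y ← -2.460000 + (0.18/2)·(-4.661400 + (-5.249802)) = -3.352008
y(0.18) ≈ -3.3520

-3.3520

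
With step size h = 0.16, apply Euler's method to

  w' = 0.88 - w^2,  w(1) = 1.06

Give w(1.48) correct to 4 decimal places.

0.9774

Euler: w_{n+1} = w_n + h·f(s_n, w_n).
s=1.000000, w=1.060000: f=-0.243600 → w ← 1.060000 + 0.16·(-0.243600) = 1.021024
s=1.160000, w=1.021024: f=-0.162490 → w ← 1.021024 + 0.16·(-0.162490) = 0.995026
s=1.320000, w=0.995026: f=-0.110076 → w ← 0.995026 + 0.16·(-0.110076) = 0.977413
w(1.48) ≈ 0.9774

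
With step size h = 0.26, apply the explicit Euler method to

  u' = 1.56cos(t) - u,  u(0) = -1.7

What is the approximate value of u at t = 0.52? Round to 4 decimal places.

Euler: u_{n+1} = u_n + h·f(t_n, u_n).
t=0.000000, u=-1.700000: f=3.260000 → u ← -1.700000 + 0.26·3.260000 = -0.852400
t=0.260000, u=-0.852400: f=2.359968 → u ← -0.852400 + 0.26·2.359968 = -0.238808
u(0.52) ≈ -0.2388

-0.2388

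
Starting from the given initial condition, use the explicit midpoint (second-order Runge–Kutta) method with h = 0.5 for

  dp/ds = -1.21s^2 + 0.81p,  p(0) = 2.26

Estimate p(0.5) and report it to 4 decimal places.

3.3228

Midpoint: k1 = f(s_n, p_n); k2 = f(s_n + h/2, p_n + (h/2)·k1); p_{n+1} = p_n + h·k2.
s=0.000000, p=2.260000:
  k1 = f(0.000000, 2.260000) = 1.830600
  k2 = f(0.250000, 2.717650) = 2.125672
  p ← 2.260000 + 0.5·2.125672 = 3.322836
p(0.5) ≈ 3.3228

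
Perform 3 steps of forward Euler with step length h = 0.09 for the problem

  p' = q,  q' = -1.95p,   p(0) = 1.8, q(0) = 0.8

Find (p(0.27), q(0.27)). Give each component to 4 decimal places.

Euler on (p,q): p_{n+1} = p_n + h·p', q_{n+1} = q_n + h·q'.
0.000000: (1.800000, 0.800000); f=(0.800000, -3.510000) → (1.872000, 0.484100)
0.090000: (1.872000, 0.484100); f=(0.484100, -3.650400) → (1.915569, 0.155564)
0.180000: (1.915569, 0.155564); f=(0.155564, -3.735360) → (1.929570, -0.180618)
(p(0.27), q(0.27)) ≈ (1.9296, -0.1806)

1.9296, -0.1806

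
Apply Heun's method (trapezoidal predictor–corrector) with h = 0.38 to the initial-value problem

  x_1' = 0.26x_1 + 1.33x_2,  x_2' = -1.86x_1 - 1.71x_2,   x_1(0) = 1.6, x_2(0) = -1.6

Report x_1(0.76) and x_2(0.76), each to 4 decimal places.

0.3030, -1.0058

Heun on (x_1,x_2): k1 = f(t_n, state_n); k2 = f(t_n + h, state_n + h·k1); state_{n+1} = state_n + (h/2)·(k1 + k2).
0.000000: (1.600000, -1.600000)
  k1 = (-1.712000, -0.240000)
  predictor → (0.949440, -1.691200)
  k2 = (-2.002442, 1.125994)
  → (0.894256, -1.431661)
0.380000: (0.894256, -1.431661)
  k1 = (-1.671603, 0.784824)
  predictor → (0.259047, -1.133428)
  k2 = (-1.440107, 1.456334)
  → (0.303031, -1.005841)
(x_1(0.76), x_2(0.76)) ≈ (0.3030, -1.0058)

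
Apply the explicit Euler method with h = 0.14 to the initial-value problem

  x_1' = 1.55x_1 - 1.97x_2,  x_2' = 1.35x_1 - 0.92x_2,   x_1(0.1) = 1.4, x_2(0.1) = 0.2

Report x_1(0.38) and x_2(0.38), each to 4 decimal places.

Euler on (x_1,x_2): x_1_{n+1} = x_1_n + h·x_1', x_2_{n+1} = x_2_n + h·x_2'.
0.100000: (1.400000, 0.200000); f=(1.776000, 1.706000) → (1.648640, 0.438840)
0.240000: (1.648640, 0.438840); f=(1.690877, 1.821931) → (1.885363, 0.693910)
(x_1(0.38), x_2(0.38)) ≈ (1.8854, 0.6939)

1.8854, 0.6939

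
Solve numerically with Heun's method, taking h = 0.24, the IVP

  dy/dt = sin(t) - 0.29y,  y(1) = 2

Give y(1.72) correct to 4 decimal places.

2.2437

Heun: k1 = f(t_n, y_n); k2 = f(t_n + h, y_n + h·k1); y_{n+1} = y_n + (h/2)·(k1 + k2).
t=1.000000, y=2.000000:
  k1 = f(1.000000, 2.000000) = 0.261471
  k2 = f(1.240000, 2.062753) = 0.347586
  y ← 2.000000 + (0.24/2)·(0.261471 + 0.347586) = 2.073087
t=1.240000, y=2.073087:
  k1 = f(1.240000, 2.073087) = 0.344589
  k2 = f(1.480000, 2.155788) = 0.370702
  y ← 2.073087 + (0.24/2)·(0.344589 + 0.370702) = 2.158922
t=1.480000, y=2.158922:
  k1 = f(1.480000, 2.158922) = 0.369794
  k2 = f(1.720000, 2.247672) = 0.337065
  y ← 2.158922 + (0.24/2)·(0.369794 + 0.337065) = 2.243745
y(1.72) ≈ 2.2437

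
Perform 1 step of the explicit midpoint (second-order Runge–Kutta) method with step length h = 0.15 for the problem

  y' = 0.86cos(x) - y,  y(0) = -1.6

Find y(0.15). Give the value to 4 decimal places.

Midpoint: k1 = f(x_n, y_n); k2 = f(x_n + h/2, y_n + (h/2)·k1); y_{n+1} = y_n + h·k2.
x=0.000000, y=-1.600000:
  k1 = f(0.000000, -1.600000) = 2.460000
  k2 = f(0.075000, -1.415500) = 2.273082
  y ← -1.600000 + 0.15·2.273082 = -1.259038
y(0.15) ≈ -1.2590

-1.2590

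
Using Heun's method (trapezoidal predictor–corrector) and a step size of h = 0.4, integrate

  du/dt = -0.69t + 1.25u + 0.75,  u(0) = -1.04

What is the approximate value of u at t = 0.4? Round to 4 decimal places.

-1.3702

Heun: k1 = f(t_n, u_n); k2 = f(t_n + h, u_n + h·k1); u_{n+1} = u_n + (h/2)·(k1 + k2).
t=0.000000, u=-1.040000:
  k1 = f(0.000000, -1.040000) = -0.550000
  k2 = f(0.400000, -1.260000) = -1.101000
  u ← -1.040000 + (0.4/2)·(-0.550000 + (-1.101000)) = -1.370200
u(0.4) ≈ -1.3702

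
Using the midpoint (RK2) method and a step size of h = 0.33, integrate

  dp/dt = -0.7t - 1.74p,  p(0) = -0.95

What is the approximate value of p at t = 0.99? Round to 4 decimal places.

-0.4105

Midpoint: k1 = f(t_n, p_n); k2 = f(t_n + h/2, p_n + (h/2)·k1); p_{n+1} = p_n + h·k2.
t=0.000000, p=-0.950000:
  k1 = f(0.000000, -0.950000) = 1.653000
  k2 = f(0.165000, -0.677255) = 1.062924
  p ← -0.950000 + 0.33·1.062924 = -0.599235
t=0.330000, p=-0.599235:
  k1 = f(0.330000, -0.599235) = 0.811669
  k2 = f(0.495000, -0.465310) = 0.463139
  p ← -0.599235 + 0.33·0.463139 = -0.446399
t=0.660000, p=-0.446399:
  k1 = f(0.660000, -0.446399) = 0.314735
  k2 = f(0.825000, -0.394468) = 0.108874
  p ← -0.446399 + 0.33·0.108874 = -0.410471
p(0.99) ≈ -0.4105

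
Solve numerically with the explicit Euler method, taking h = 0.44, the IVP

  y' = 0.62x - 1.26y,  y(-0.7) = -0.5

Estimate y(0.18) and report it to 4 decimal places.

-0.2553

Euler: y_{n+1} = y_n + h·f(x_n, y_n).
x=-0.700000, y=-0.500000: f=0.196000 → y ← -0.500000 + 0.44·0.196000 = -0.413760
x=-0.260000, y=-0.413760: f=0.360138 → y ← -0.413760 + 0.44·0.360138 = -0.255299
y(0.18) ≈ -0.2553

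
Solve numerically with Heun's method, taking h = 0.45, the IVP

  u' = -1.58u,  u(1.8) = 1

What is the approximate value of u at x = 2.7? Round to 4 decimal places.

0.2935

Heun: k1 = f(x_n, u_n); k2 = f(x_n + h, u_n + h·k1); u_{n+1} = u_n + (h/2)·(k1 + k2).
x=1.800000, u=1.000000:
  k1 = f(1.800000, 1.000000) = -1.580000
  k2 = f(2.250000, 0.289000) = -0.456620
  u ← 1.000000 + (0.45/2)·(-1.580000 + (-0.456620)) = 0.541760
x=2.250000, u=0.541760:
  k1 = f(2.250000, 0.541760) = -0.855982
  k2 = f(2.700000, 0.156569) = -0.247379
  u ← 0.541760 + (0.45/2)·(-0.855982 + (-0.247379)) = 0.293504
u(2.7) ≈ 0.2935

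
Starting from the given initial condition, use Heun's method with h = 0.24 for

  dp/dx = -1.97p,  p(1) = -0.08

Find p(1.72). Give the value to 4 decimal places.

Heun: k1 = f(x_n, p_n); k2 = f(x_n + h, p_n + h·k1); p_{n+1} = p_n + (h/2)·(k1 + k2).
x=1.000000, p=-0.080000:
  k1 = f(1.000000, -0.080000) = 0.157600
  k2 = f(1.240000, -0.042176) = 0.083087
  p ← -0.080000 + (0.24/2)·(0.157600 + 0.083087) = -0.051118
x=1.240000, p=-0.051118:
  k1 = f(1.240000, -0.051118) = 0.100702
  k2 = f(1.480000, -0.026949) = 0.053090
  p ← -0.051118 + (0.24/2)·(0.100702 + 0.053090) = -0.032663
x=1.480000, p=-0.032663:
  k1 = f(1.480000, -0.032663) = 0.064345
  k2 = f(1.720000, -0.017220) = 0.033923
  p ← -0.032663 + (0.24/2)·(0.064345 + 0.033923) = -0.020870
p(1.72) ≈ -0.0209

-0.0209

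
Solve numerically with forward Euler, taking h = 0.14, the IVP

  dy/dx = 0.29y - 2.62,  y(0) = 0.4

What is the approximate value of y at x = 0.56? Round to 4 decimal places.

-1.0900

Euler: y_{n+1} = y_n + h·f(x_n, y_n).
x=0.000000, y=0.400000: f=-2.504000 → y ← 0.400000 + 0.14·(-2.504000) = 0.049440
x=0.140000, y=0.049440: f=-2.605662 → y ← 0.049440 + 0.14·(-2.605662) = -0.315353
x=0.280000, y=-0.315353: f=-2.711452 → y ← -0.315353 + 0.14·(-2.711452) = -0.694956
x=0.420000, y=-0.694956: f=-2.821537 → y ← -0.694956 + 0.14·(-2.821537) = -1.089971
y(0.56) ≈ -1.0900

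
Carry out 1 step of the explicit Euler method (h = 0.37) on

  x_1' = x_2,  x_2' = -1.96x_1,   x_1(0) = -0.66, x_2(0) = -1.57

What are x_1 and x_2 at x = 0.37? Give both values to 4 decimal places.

Euler on (x_1,x_2): x_1_{n+1} = x_1_n + h·x_1', x_2_{n+1} = x_2_n + h·x_2'.
0.000000: (-0.660000, -1.570000); f=(-1.570000, 1.293600) → (-1.240900, -1.091368)
(x_1(0.37), x_2(0.37)) ≈ (-1.2409, -1.0914)

-1.2409, -1.0914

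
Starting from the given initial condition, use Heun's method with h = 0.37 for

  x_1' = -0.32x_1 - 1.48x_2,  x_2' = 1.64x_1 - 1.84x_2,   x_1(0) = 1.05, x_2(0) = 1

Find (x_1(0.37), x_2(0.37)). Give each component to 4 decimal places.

0.4298, 0.7673

Heun on (x_1,x_2): k1 = f(t_n, state_n); k2 = f(t_n + h, state_n + h·k1); state_{n+1} = state_n + (h/2)·(k1 + k2).
0.000000: (1.050000, 1.000000)
  k1 = (-1.816000, -0.118000)
  predictor → (0.378080, 0.956340)
  k2 = (-1.536369, -1.139614)
  → (0.429812, 0.767341)
(x_1(0.37), x_2(0.37)) ≈ (0.4298, 0.7673)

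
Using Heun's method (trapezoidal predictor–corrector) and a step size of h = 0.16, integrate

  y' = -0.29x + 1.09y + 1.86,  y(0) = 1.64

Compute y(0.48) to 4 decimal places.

3.8881

Heun: k1 = f(x_n, y_n); k2 = f(x_n + h, y_n + h·k1); y_{n+1} = y_n + (h/2)·(k1 + k2).
x=0.000000, y=1.640000:
  k1 = f(0.000000, 1.640000) = 3.647600
  k2 = f(0.160000, 2.223616) = 4.237341
  y ← 1.640000 + (0.16/2)·(3.647600 + 4.237341) = 2.270795
x=0.160000, y=2.270795:
  k1 = f(0.160000, 2.270795) = 4.288767
  k2 = f(0.320000, 2.956998) = 4.990328
  y ← 2.270795 + (0.16/2)·(4.288767 + 4.990328) = 3.013123
x=0.320000, y=3.013123:
  k1 = f(0.320000, 3.013123) = 5.051504
  k2 = f(0.480000, 3.821364) = 5.886086
  y ← 3.013123 + (0.16/2)·(5.051504 + 5.886086) = 3.888130
y(0.48) ≈ 3.8881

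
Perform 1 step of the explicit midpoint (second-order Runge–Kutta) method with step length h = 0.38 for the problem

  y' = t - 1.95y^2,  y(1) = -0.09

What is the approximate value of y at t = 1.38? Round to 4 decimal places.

0.3552

Midpoint: k1 = f(t_n, y_n); k2 = f(t_n + h/2, y_n + (h/2)·k1); y_{n+1} = y_n + h·k2.
t=1.000000, y=-0.090000:
  k1 = f(1.000000, -0.090000) = 0.984205
  k2 = f(1.190000, 0.096999) = 1.171653
  y ← -0.090000 + 0.38·1.171653 = 0.355228
y(1.38) ≈ 0.3552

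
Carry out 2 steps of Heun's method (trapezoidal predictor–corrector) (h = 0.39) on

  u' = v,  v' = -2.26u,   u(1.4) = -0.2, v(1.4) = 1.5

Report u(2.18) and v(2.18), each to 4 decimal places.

0.9005, 0.8050

Heun on (u,v): k1 = f(x_n, state_n); k2 = f(x_n + h, state_n + h·k1); state_{n+1} = state_n + (h/2)·(k1 + k2).
1.400000: (-0.200000, 1.500000)
  k1 = (1.500000, 0.452000)
  predictor → (0.385000, 1.676280)
  k2 = (1.676280, -0.870100)
  → (0.419375, 1.418470)
1.790000: (0.419375, 1.418470)
  k1 = (1.418470, -0.947787)
  predictor → (0.972578, 1.048834)
  k2 = (1.048834, -2.198026)
  → (0.900499, 0.805037)
(u(2.18), v(2.18)) ≈ (0.9005, 0.8050)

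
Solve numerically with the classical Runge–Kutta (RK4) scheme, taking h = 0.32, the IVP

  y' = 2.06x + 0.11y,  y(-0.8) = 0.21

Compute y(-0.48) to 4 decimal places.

-0.2125

RK4: k1 = f(x_n, y_n); k2 = f(x_n + h/2, y_n + (h/2)·k1); k3 = f(x_n + h/2, y_n + (h/2)·k2); k4 = f(x_n + h, y_n + h·k3); y_{n+1} = y_n + (h/6)·(k1 + 2k2 + 2k3 + k4).
x=-0.800000, y=0.210000:
  k1 = f(-0.800000, 0.210000) = -1.624900
  k2 = f(-0.640000, -0.049984) = -1.323898
  k3 = f(-0.640000, -0.001824) = -1.318601
  k4 = f(-0.480000, -0.211952) = -1.012115
  y ← 0.210000 + (0.32/6)·(k1 + 2k2 + 2k3 + k4) = -0.212507
y(-0.48) ≈ -0.2125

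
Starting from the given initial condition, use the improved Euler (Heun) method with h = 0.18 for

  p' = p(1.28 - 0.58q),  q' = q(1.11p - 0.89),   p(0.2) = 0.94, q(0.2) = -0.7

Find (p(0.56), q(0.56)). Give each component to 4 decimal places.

Heun on (p,q): k1 = f(s_n, state_n); k2 = f(s_n + h, state_n + h·k1); state_{n+1} = state_n + (h/2)·(k1 + k2).
0.200000: (0.940000, -0.700000)
  k1 = (1.584840, -0.107380)
  predictor → (1.225271, -0.719328)
  k2 = (2.079543, -0.338121)
  → (1.269794, -0.740095)
0.380000: (1.269794, -0.740095)
  k1 = (2.170403, -0.384459)
  predictor → (1.660467, -0.809298)
  k2 = (2.904809, -0.771356)
  → (1.726564, -0.844118)
(p(0.56), q(0.56)) ≈ (1.7266, -0.8441)

1.7266, -0.8441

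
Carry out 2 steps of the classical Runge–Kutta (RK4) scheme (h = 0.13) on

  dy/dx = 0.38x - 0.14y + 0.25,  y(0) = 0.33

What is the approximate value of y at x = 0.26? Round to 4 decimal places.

0.3947

RK4: k1 = f(x_n, y_n); k2 = f(x_n + h/2, y_n + (h/2)·k1); k3 = f(x_n + h/2, y_n + (h/2)·k2); k4 = f(x_n + h, y_n + h·k3); y_{n+1} = y_n + (h/6)·(k1 + 2k2 + 2k3 + k4).
x=0.000000, y=0.330000:
  k1 = f(0.000000, 0.330000) = 0.203800
  k2 = f(0.065000, 0.343247) = 0.226645
  k3 = f(0.065000, 0.344732) = 0.226438
  k4 = f(0.130000, 0.359437) = 0.249079
  y ← 0.330000 + (0.13/6)·(k1 + 2k2 + 2k3 + k4) = 0.359446
x=0.130000, y=0.359446:
  k1 = f(0.130000, 0.359446) = 0.249078
  k2 = f(0.195000, 0.375636) = 0.271511
  k3 = f(0.195000, 0.377094) = 0.271307
  k4 = f(0.260000, 0.394716) = 0.293540
  y ← 0.359446 + (0.13/6)·(k1 + 2k2 + 2k3 + k4) = 0.394725
y(0.26) ≈ 0.3947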